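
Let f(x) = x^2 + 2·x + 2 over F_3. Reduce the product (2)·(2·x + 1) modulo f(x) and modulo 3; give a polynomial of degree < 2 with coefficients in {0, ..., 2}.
Multiply as integer polynomials: a · b = 4·x + 2. Reducing coefficients mod 3: a · b ≡ x + 2. This already has degree < 2, so no reduction by f is needed. Hence a · b ≡ x + 2 in F_3[x]/(f).

Final answer: a · b ≡ x + 2 (mod f(x))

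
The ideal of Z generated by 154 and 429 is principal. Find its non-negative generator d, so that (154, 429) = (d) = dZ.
In the PID Z, (a, b) is generated by gcd(a, b). Compute gcd(429, 154) with the extended Euclidean algorithm, tracking rows (r, s, t) with s·429 + t·154 = r:
  row A: (429, 1, 0)   [1·429 + 0·154 = 429]
  row B: (154, 0, 1)   [0·429 + 1·154 = 154]
  429 = 2·154 + 121   → row C = row A − 2·row B = (121, 1, −2)   [check: 1·429 − 2·154 = 121]
  154 = 1·121 + 33   → row D = row B − 1·row C = (33, −1, 3)   [check: −1·429 + 3·154 = 33]
  121 = 3·33 + 22   → row E = row C − 3·row D = (22, 4, −11)   [check: 4·429 − 11·154 = 22]
  33 = 1·22 + 11   → row F = row D − 1·row E = (11, −5, 14)   [check: −5·429 + 14·154 = 11]
  22 = 2·11 + 0   → remainder 0, stop. gcd = 11 (last nonzero row F).
So gcd(154, 429) = 11, with Bézout identity −5·429 + 14·154 = 11. Containment (⊇): the Bézout identity exhibits 11 as an element of (154, 429), giving (11) ⊆ (154, 429). Containment (⊆): since 11 | 154 and 11 | 429 (154 = 11·14, 429 = 11·39), every Z-linear combination of 154 and 429 is divisible by 11, so (154, 429) ⊆ (11). Therefore (154, 429) = (11), d = 11.

Final answer: (154, 429) = (11); d = 11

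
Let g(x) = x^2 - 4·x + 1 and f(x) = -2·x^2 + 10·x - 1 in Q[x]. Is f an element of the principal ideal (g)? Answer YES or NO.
NO

In Q[x] the ideal (g) consists of all multiples of g, so f ∈ (g) iff g | f, i.e. iff the remainder of f on division by g is 0. Divide f by g (g is monic, so eliminate the leading term of the running remainder at each step):
  leading term -2·x^2: subtract (-2)·g(x) = -2·x^2 + 8·x - 2, leaving 2·x + 1
The remainder r(x) = 2·x + 1 ≠ 0 (and deg r < deg g), so g ∤ f, i.e. f ∉ (g).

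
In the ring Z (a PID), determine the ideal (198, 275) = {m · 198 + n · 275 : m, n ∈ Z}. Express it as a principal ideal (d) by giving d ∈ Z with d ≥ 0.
In the PID Z, (a, b) is generated by gcd(a, b). Compute gcd(275, 198) with the extended Euclidean algorithm, tracking rows (r, s, t) with s·275 + t·198 = r:
  row A: (275, 1, 0)   [1·275 + 0·198 = 275]
  row B: (198, 0, 1)   [0·275 + 1·198 = 198]
  275 = 1·198 + 77   → row C = row A − 1·row B = (77, 1, −1)   [check: 1·275 − 1·198 = 77]
  198 = 2·77 + 44   → row D = row B − 2·row C = (44, −2, 3)   [check: −2·275 + 3·198 = 44]
  77 = 1·44 + 33   → row E = row C − 1·row D = (33, 3, −4)   [check: 3·275 − 4·198 = 33]
  44 = 1·33 + 11   → row F = row D − 1·row E = (11, −5, 7)   [check: −5·275 + 7·198 = 11]
  33 = 3·11 + 0   → remainder 0, stop. gcd = 11 (last nonzero row F).
So gcd(198, 275) = 11, with Bézout identity −5·275 + 7·198 = 11. Containment (⊇): the Bézout identity exhibits 11 as an element of (198, 275), giving (11) ⊆ (198, 275). Containment (⊆): since 11 | 198 and 11 | 275 (198 = 11·18, 275 = 11·25), every Z-linear combination of 198 and 275 is divisible by 11, so (198, 275) ⊆ (11). Therefore (198, 275) = (11), d = 11.

Final answer: (198, 275) = (11); d = 11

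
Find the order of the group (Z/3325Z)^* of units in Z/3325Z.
(Z/3325Z)^* consists of the classes a with gcd(a, 3325) = 1, so its order is φ(3325). φ is multiplicative, with φ(p^e) = p^e − p^(e−1). Factorise 3325 = 5^2 · 7 · 19. Then
  φ(3325) = (5^2 − 5^1) · (7 − 1) · (19 − 1) = 20 · 6 · 18 = 2160.
Thus |(Z/3325Z)^*| = 2160.

Final answer: |(Z/3325Z)^*| = 2160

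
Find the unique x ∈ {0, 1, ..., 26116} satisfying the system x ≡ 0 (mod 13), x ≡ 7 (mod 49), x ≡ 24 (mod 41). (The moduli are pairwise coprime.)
x ≡ 13923 (mod 26117); the representative in [0, 26117) is 13923

The moduli 13, 49, 41 are pairwise coprime, so by the CRT there is a unique solution mod 13·49·41 = 26117.
Solve by successive substitution. Start with x ≡ 0 (mod 13).
  Combine with x ≡ 7 (mod 49): write x = 13·t and require 13·t ≡ 7 (mod 49). Since 13^(−1) ≡ 34 (mod 49), t ≡ 34·7 ≡ 42 (mod 49). So x ≡ 13·42 = 546 (mod 637).
  Combine with x ≡ 24 (mod 41): write x = 546 + 637·t and require 546 + 637·t ≡ 24 (mod 41), i.e. 637·t ≡ 24 − 546 ≡ 11 (mod 41). Since 637^(−1) ≡ 28 (mod 41) (637 ≡ 22 (mod 41)), t ≡ 28·11 ≡ 21 (mod 41). So x ≡ 546 + 637·21 = 13923 (mod 26117).
Unique solution in [0, 26117): x = 13923.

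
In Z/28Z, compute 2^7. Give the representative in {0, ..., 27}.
Use repeated squaring. Binary(7) = 111. Walk through the bits of the exponent 7 left-to-right: at each bit after the leading one, square the running value, then multiply by 2 if the bit is 1 (always reducing mod 28):
  bit 1 = 1 (leading): start with 2.
  bit 2 = 1: square 2^2 = 4; bit is 1, so multiply 4·2 = 8 (mod 28).
  bit 3 = 1: square 8^2 = 64 ≡ 8; bit is 1, so multiply 8·2 = 16 (mod 28).
Final value: 2^7 ≡ 16 (mod 28).

Final answer: 16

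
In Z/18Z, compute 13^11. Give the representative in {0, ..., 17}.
7

Use repeated squaring. Binary(11) = 1011. Walk through the bits of the exponent 11 left-to-right: at each bit after the leading one, square the running value, then multiply by 13 if the bit is 1 (always reducing mod 18):
  bit 1 = 1 (leading): start with 13.
  bit 2 = 0: square 13^2 = 169 ≡ 7 (mod 18).
  bit 3 = 1: square 7^2 = 49 ≡ 13; bit is 1, so multiply 13·13 = 169 ≡ 7 (mod 18).
  bit 4 = 1: square 7^2 = 49 ≡ 13; bit is 1, so multiply 13·13 = 169 ≡ 7 (mod 18).
Final value: 13^11 ≡ 7 (mod 18).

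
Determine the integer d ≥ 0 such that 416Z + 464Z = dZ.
(416, 464) = (16); d = 16

In the PID Z, (a, b) is generated by gcd(a, b). Compute gcd(464, 416) with the extended Euclidean algorithm, tracking rows (r, s, t) with s·464 + t·416 = r:
  row A: (464, 1, 0)   [1·464 + 0·416 = 464]
  row B: (416, 0, 1)   [0·464 + 1·416 = 416]
  464 = 1·416 + 48   → row C = row A − 1·row B = (48, 1, −1)   [check: 1·464 − 1·416 = 48]
  416 = 8·48 + 32   → row D = row B − 8·row C = (32, −8, 9)   [check: −8·464 + 9·416 = 32]
  48 = 1·32 + 16   → row E = row C − 1·row D = (16, 9, −10)   [check: 9·464 − 10·416 = 16]
  32 = 2·16 + 0   → remainder 0, stop. gcd = 16 (last nonzero row E).
So gcd(416, 464) = 16, with Bézout identity 9·464 − 10·416 = 16. Containment (⊇): the Bézout identity exhibits 16 as an element of (416, 464), giving (16) ⊆ (416, 464). Containment (⊆): since 16 | 416 and 16 | 464 (416 = 16·26, 464 = 16·29), every Z-linear combination of 416 and 464 is divisible by 16, so (416, 464) ⊆ (16). Therefore (416, 464) = (16), d = 16.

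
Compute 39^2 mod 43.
16

Use repeated squaring. Binary(2) = 10. Walk through the bits of the exponent 2 left-to-right: at each bit after the leading one, square the running value, then multiply by 39 if the bit is 1 (always reducing mod 43):
  bit 1 = 1 (leading): start with 39.
  bit 2 = 0: square 39^2 = 1521 ≡ 16 (mod 43).
Final value: 39^2 ≡ 16 (mod 43).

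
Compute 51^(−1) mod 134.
51^(−1) ≡ 113 (mod 134)

Apply the extended Euclidean algorithm to (134, 51), tracking rows (r, s, t) with s·134 + t·51 = r. Each division r_prev = q·r_cur + r_new produces the new row as (previous row) − q·(current row):
  row A: (134, 1, 0)   [1·134 + 0·51 = 134]
  row B: (51, 0, 1)   [0·134 + 1·51 = 51]
  134 = 2·51 + 32   → row C = row A − 2·row B = (32, 1, −2)   [check: 1·134 − 2·51 = 32]
  51 = 1·32 + 19   → row D = row B − 1·row C = (19, −1, 3)   [check: −1·134 + 3·51 = 19]
  32 = 1·19 + 13   → row E = row C − 1·row D = (13, 2, −5)   [check: 2·134 − 5·51 = 13]
  19 = 1·13 + 6   → row F = row D − 1·row E = (6, −3, 8)   [check: −3·134 + 8·51 = 6]
  13 = 2·6 + 1   → row G = row E − 2·row F = (1, 8, −21)   [check: 8·134 − 21·51 = 1]
  6 = 6·1 + 0   → remainder 0, stop. gcd = 1 (last nonzero row G).
The gcd is 1, so 51 is invertible mod 134. The last nonzero row gives 8·134 − 21·51 = 1, so t = −21. So 51^(−1) ≡ −21 ≡ 113 (mod 134). Verify: 51 · 113 = 5763 ≡ 1 (mod 134). ✓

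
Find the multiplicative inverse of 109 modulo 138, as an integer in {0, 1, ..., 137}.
109^(−1) ≡ 19 (mod 138)

Apply the extended Euclidean algorithm to (138, 109), tracking rows (r, s, t) with s·138 + t·109 = r. Each division r_prev = q·r_cur + r_new produces the new row as (previous row) − q·(current row):
  row A: (138, 1, 0)   [1·138 + 0·109 = 138]
  row B: (109, 0, 1)   [0·138 + 1·109 = 109]
  138 = 1·109 + 29   → row C = row A − 1·row B = (29, 1, −1)   [check: 1·138 − 1·109 = 29]
  109 = 3·29 + 22   → row D = row B − 3·row C = (22, −3, 4)   [check: −3·138 + 4·109 = 22]
  29 = 1·22 + 7   → row E = row C − 1·row D = (7, 4, −5)   [check: 4·138 − 5·109 = 7]
  22 = 3·7 + 1   → row F = row D − 3·row E = (1, −15, 19)   [check: −15·138 + 19·109 = 1]
  7 = 7·1 + 0   → remainder 0, stop. gcd = 1 (last nonzero row F).
The gcd is 1, so 109 is invertible mod 138. The last nonzero row gives −15·138 + 19·109 = 1, so t = 19. So 109^(−1) ≡ 19 (mod 138). Verify: 109 · 19 = 2071 ≡ 1 (mod 138). ✓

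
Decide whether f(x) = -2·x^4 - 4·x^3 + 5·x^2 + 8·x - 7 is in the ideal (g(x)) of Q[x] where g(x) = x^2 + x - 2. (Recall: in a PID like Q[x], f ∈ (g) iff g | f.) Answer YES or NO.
In Q[x] the ideal (g) consists of all multiples of g, so f ∈ (g) iff g | f, i.e. iff the remainder of f on division by g is 0. Divide f by g (g is monic, so eliminate the leading term of the running remainder at each step):
  leading term -2·x^4: subtract (-2·x^2)·g(x) = -2·x^4 - 2·x^3 + 4·x^2, leaving -2·x^3 + x^2 + 8·x - 7
  leading term -2·x^3: subtract (-2·x)·g(x) = -2·x^3 - 2·x^2 + 4·x, leaving 3·x^2 + 4·x - 7
  leading term 3·x^2: subtract (3)·g(x) = 3·x^2 + 3·x - 6, leaving x - 1
The remainder r(x) = x - 1 ≠ 0 (and deg r < deg g), so g ∤ f, i.e. f ∉ (g).

Final answer: NO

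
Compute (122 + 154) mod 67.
Reduce the summands first: 122 ≡ 55, 154 ≡ 20 (mod 67), so 122 + 154 ≡ 55 + 20 (mod 67). 55 + 20 = 75; 75 = 1·67 + 8, so (122 + 154) mod 67 = 8.

Final answer: 8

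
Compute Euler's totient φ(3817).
φ(3817) = 3460

φ is multiplicative, with φ(p^e) = p^e − p^(e−1). Factorise 3817 = 11 · 347. Then
  φ(3817) = (11 − 1) · (347 − 1) = 10 · 346 = 3460.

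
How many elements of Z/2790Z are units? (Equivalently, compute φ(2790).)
An element a ∈ Z/2790Z is a unit iff gcd(a, 2790) = 1, so the number of units is φ(2790). φ is multiplicative, with φ(p^e) = p^e − p^(e−1). Factorise 2790 = 2 · 3^2 · 5 · 31. Then
  φ(2790) = (2 − 1) · (3^2 − 3^1) · (5 − 1) · (31 − 1) = 1 · 6 · 4 · 30 = 720.

Final answer: Z/2790Z has φ(2790) = 720 units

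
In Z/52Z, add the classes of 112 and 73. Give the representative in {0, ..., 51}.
29

Reduce the summands first: 112 ≡ 8, 73 ≡ 21 (mod 52), so 112 + 73 ≡ 8 + 21 (mod 52). 8 + 21 = 29; 29 = 0·52 + 29, so (112 + 73) mod 52 = 29.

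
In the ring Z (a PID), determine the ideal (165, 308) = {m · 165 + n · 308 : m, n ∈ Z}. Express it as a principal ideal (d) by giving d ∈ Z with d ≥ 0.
(165, 308) = (11); d = 11

In the PID Z, (a, b) is generated by gcd(a, b). Compute gcd(308, 165) with the extended Euclidean algorithm, tracking rows (r, s, t) with s·308 + t·165 = r:
  row A: (308, 1, 0)   [1·308 + 0·165 = 308]
  row B: (165, 0, 1)   [0·308 + 1·165 = 165]
  308 = 1·165 + 143   → row C = row A − 1·row B = (143, 1, −1)   [check: 1·308 − 1·165 = 143]
  165 = 1·143 + 22   → row D = row B − 1·row C = (22, −1, 2)   [check: −1·308 + 2·165 = 22]
  143 = 6·22 + 11   → row E = row C − 6·row D = (11, 7, −13)   [check: 7·308 − 13·165 = 11]
  22 = 2·11 + 0   → remainder 0, stop. gcd = 11 (last nonzero row E).
So gcd(165, 308) = 11, with Bézout identity 7·308 − 13·165 = 11. Containment (⊇): the Bézout identity exhibits 11 as an element of (165, 308), giving (11) ⊆ (165, 308). Containment (⊆): since 11 | 165 and 11 | 308 (165 = 11·15, 308 = 11·28), every Z-linear combination of 165 and 308 is divisible by 11, so (165, 308) ⊆ (11). Therefore (165, 308) = (11), d = 11.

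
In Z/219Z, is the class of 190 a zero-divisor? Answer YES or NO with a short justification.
gcd(190, 219) = 1, so 190 is a unit in Z/219Z (it has a multiplicative inverse). A unit cannot be a zero-divisor: if 190·b ≡ 0 then multiplying both sides by 190^(−1) gives b ≡ 0. So 190 is not a zero-divisor.

Final answer: NO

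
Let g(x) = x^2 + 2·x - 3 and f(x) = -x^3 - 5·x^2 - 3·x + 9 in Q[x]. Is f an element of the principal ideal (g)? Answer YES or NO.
In Q[x] the ideal (g) consists of all multiples of g, so f ∈ (g) iff g | f, i.e. iff the remainder of f on division by g is 0. Divide f by g (g is monic, so eliminate the leading term of the running remainder at each step):
  leading term -x^3: subtract (-x)·g(x) = -x^3 - 2·x^2 + 3·x, leaving -3·x^2 - 6·x + 9
  leading term -3·x^2: subtract (-3)·g(x) = -3·x^2 - 6·x + 9, leaving 0
The remainder is 0, so f(x) = g(x) · h(x) with h(x) = -x - 3. Hence g | f, i.e. f ∈ (g).

Final answer: YES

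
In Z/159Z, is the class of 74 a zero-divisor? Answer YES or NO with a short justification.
gcd(74, 159) = 1, so 74 is a unit in Z/159Z (it has a multiplicative inverse). A unit cannot be a zero-divisor: if 74·b ≡ 0 then multiplying both sides by 74^(−1) gives b ≡ 0. So 74 is not a zero-divisor.

Final answer: NO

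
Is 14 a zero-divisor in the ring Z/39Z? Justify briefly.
gcd(14, 39) = 1, so 14 is a unit in Z/39Z (it has a multiplicative inverse). A unit cannot be a zero-divisor: if 14·b ≡ 0 then multiplying both sides by 14^(−1) gives b ≡ 0. So 14 is not a zero-divisor.

Final answer: NO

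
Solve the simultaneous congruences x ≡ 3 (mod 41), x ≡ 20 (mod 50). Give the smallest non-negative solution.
x ≡ 1520 (mod 2050); the representative in [0, 2050) is 1520

The moduli 41, 50 are pairwise coprime, so by the CRT there is a unique solution mod 41·50 = 2050.
Solve by successive substitution. Start with x ≡ 3 (mod 41).
  Combine with x ≡ 20 (mod 50): write x = 3 + 41·t and require 3 + 41·t ≡ 20 (mod 50), i.e. 41·t ≡ 20 − 3 ≡ 17 (mod 50). Since 41^(−1) ≡ 11 (mod 50), t ≡ 11·17 ≡ 37 (mod 50). So x ≡ 3 + 41·37 = 1520 (mod 2050).
Unique solution in [0, 2050): x = 1520.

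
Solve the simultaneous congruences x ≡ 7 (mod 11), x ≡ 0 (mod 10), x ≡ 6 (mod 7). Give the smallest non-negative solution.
x ≡ 370 (mod 770); the representative in [0, 770) is 370

The moduli 11, 10, 7 are pairwise coprime, so by the CRT there is a unique solution mod 11·10·7 = 770.
Solve by successive substitution. Start with x ≡ 7 (mod 11).
  Combine with x ≡ 0 (mod 10): write x = 7 + 11·t and require 7 + 11·t ≡ 0 (mod 10), i.e. 11·t ≡ 0 − 7 ≡ 3 (mod 10). Since 11^(−1) ≡ 1 (mod 10) (11 ≡ 1 (mod 10)), t ≡ 1·3 ≡ 3 (mod 10). So x ≡ 7 + 11·3 = 40 (mod 110).
  Combine with x ≡ 6 (mod 7): write x = 40 + 110·t and require 40 + 110·t ≡ 6 (mod 7), i.e. 110·t ≡ 6 − 40 ≡ 1 (mod 7). Since 110^(−1) ≡ 3 (mod 7) (110 ≡ 5 (mod 7)), t ≡ 3·1 ≡ 3 (mod 7). So x ≡ 40 + 110·3 = 370 (mod 770).
Unique solution in [0, 770): x = 370.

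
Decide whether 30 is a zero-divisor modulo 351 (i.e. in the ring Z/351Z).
YES

gcd(30, 351) = 3 > 1, so 30 is not a unit in Z/351Z. In Z/nZ every nonzero non-unit is a zero-divisor: explicitly, take b = 351/gcd = 117 ≠ 0 (mod 351); then 30·117 = 3510 = 10·351, i.e. 30·117 ≡ 0 (mod 351). So 30 is a zero-divisor.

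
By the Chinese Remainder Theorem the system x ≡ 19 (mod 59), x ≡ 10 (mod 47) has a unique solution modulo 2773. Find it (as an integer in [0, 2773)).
x ≡ 668 (mod 2773); the representative in [0, 2773) is 668

The moduli 59, 47 are pairwise coprime, so by the CRT there is a unique solution mod 59·47 = 2773.
Solve by successive substitution. Start with x ≡ 19 (mod 59).
  Combine with x ≡ 10 (mod 47): write x = 19 + 59·t and require 19 + 59·t ≡ 10 (mod 47), i.e. 59·t ≡ 10 − 19 ≡ 38 (mod 47). Since 59^(−1) ≡ 4 (mod 47) (59 ≡ 12 (mod 47)), t ≡ 4·38 ≡ 11 (mod 47). So x ≡ 19 + 59·11 = 668 (mod 2773).
Unique solution in [0, 2773): x = 668.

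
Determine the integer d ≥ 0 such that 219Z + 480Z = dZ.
In the PID Z, (a, b) is generated by gcd(a, b). Compute gcd(480, 219) with the extended Euclidean algorithm, tracking rows (r, s, t) with s·480 + t·219 = r:
  row A: (480, 1, 0)   [1·480 + 0·219 = 480]
  row B: (219, 0, 1)   [0·480 + 1·219 = 219]
  480 = 2·219 + 42   → row C = row A − 2·row B = (42, 1, −2)   [check: 1·480 − 2·219 = 42]
  219 = 5·42 + 9   → row D = row B − 5·row C = (9, −5, 11)   [check: −5·480 + 11·219 = 9]
  42 = 4·9 + 6   → row E = row C − 4·row D = (6, 21, −46)   [check: 21·480 − 46·219 = 6]
  9 = 1·6 + 3   → row F = row D − 1·row E = (3, −26, 57)   [check: −26·480 + 57·219 = 3]
  6 = 2·3 + 0   → remainder 0, stop. gcd = 3 (last nonzero row F).
So gcd(219, 480) = 3, with Bézout identity −26·480 + 57·219 = 3. Containment (⊇): the Bézout identity exhibits 3 as an element of (219, 480), giving (3) ⊆ (219, 480). Containment (⊆): since 3 | 219 and 3 | 480 (219 = 3·73, 480 = 3·160), every Z-linear combination of 219 and 480 is divisible by 3, so (219, 480) ⊆ (3). Therefore (219, 480) = (3), d = 3.

Final answer: (219, 480) = (3); d = 3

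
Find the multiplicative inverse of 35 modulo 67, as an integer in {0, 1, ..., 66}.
Apply the extended Euclidean algorithm to (67, 35), tracking rows (r, s, t) with s·67 + t·35 = r. Each division r_prev = q·r_cur + r_new produces the new row as (previous row) − q·(current row):
  row A: (67, 1, 0)   [1·67 + 0·35 = 67]
  row B: (35, 0, 1)   [0·67 + 1·35 = 35]
  67 = 1·35 + 32   → row C = row A − 1·row B = (32, 1, −1)   [check: 1·67 − 1·35 = 32]
  35 = 1·32 + 3   → row D = row B − 1·row C = (3, −1, 2)   [check: −1·67 + 2·35 = 3]
  32 = 10·3 + 2   → row E = row C − 10·row D = (2, 11, −21)   [check: 11·67 − 21·35 = 2]
  3 = 1·2 + 1   → row F = row D − 1·row E = (1, −12, 23)   [check: −12·67 + 23·35 = 1]
  2 = 2·1 + 0   → remainder 0, stop. gcd = 1 (last nonzero row F).
The gcd is 1, so 35 is invertible mod 67. The last nonzero row gives −12·67 + 23·35 = 1, so t = 23. So 35^(−1) ≡ 23 (mod 67). Verify: 35 · 23 = 805 ≡ 1 (mod 67). ✓

Final answer: 35^(−1) ≡ 23 (mod 67)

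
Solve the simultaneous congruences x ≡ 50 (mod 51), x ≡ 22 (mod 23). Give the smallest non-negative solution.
The moduli 51, 23 are pairwise coprime, so by the CRT there is a unique solution mod 51·23 = 1173.
Solve by successive substitution. Start with x ≡ 50 (mod 51).
  Combine with x ≡ 22 (mod 23): write x = 50 + 51·t and require 50 + 51·t ≡ 22 (mod 23), i.e. 51·t ≡ 22 − 50 ≡ 18 (mod 23). Since 51^(−1) ≡ 14 (mod 23) (51 ≡ 5 (mod 23)), t ≡ 14·18 ≡ 22 (mod 23). So x ≡ 50 + 51·22 = 1172 (mod 1173).
Unique solution in [0, 1173): x = 1172.

Final answer: x ≡ 1172 (mod 1173); the representative in [0, 1173) is 1172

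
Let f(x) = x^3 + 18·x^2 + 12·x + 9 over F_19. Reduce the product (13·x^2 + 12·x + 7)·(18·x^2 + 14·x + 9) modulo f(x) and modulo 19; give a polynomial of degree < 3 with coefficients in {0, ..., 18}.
Multiply as integer polynomials: a · b = 234·x^4 + 398·x^3 + 411·x^2 + 206·x + 63. Reducing coefficients mod 19: a · b ≡ 6·x^4 + 18·x^3 + 12·x^2 + 16·x + 6. Now divide by f(x) = x^3 + 18·x^2 + 12·x + 9 in F_19[x], eliminating the leading term at each step:
  leading term 6·x^4: subtract (6·x)·f(x) = 6·x^4 + 13·x^3 + 15·x^2 + 16·x, leaving 5·x^3 + 16·x^2 + 6 (coefficients mod 19)
  leading term 5·x^3: subtract (5)·f(x) = 5·x^3 + 14·x^2 + 3·x + 7, leaving 2·x^2 + 16·x + 18 (coefficients mod 19)
The degree is now < 3, so this is the remainder. Hence a · b ≡ 2·x^2 + 16·x + 18 in F_19[x]/(f).

Final answer: a · b ≡ 2·x^2 + 16·x + 18 (mod f(x))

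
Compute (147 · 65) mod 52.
Reduce the factors first: 147 ≡ 43, 65 ≡ 13 (mod 52), so 147 · 65 ≡ 43 · 13 (mod 52). 43 · 13 = 559. Dividing by 52: 559 = 10·52 + 39. So (147 · 65) mod 52 = 39.

Final answer: 39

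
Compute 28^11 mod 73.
Use repeated squaring. Binary(11) = 1011. Walk through the bits of the exponent 11 left-to-right: at each bit after the leading one, square the running value, then multiply by 28 if the bit is 1 (always reducing mod 73):
  bit 1 = 1 (leading): start with 28.
  bit 2 = 0: square 28^2 = 784 ≡ 54 (mod 73).
  bit 3 = 1: square 54^2 = 2916 ≡ 69; bit is 1, so multiply 69·28 = 1932 ≡ 34 (mod 73).
  bit 4 = 1: square 34^2 = 1156 ≡ 61; bit is 1, so multiply 61·28 = 1708 ≡ 29 (mod 73).
Final value: 28^11 ≡ 29 (mod 73).

Final answer: 29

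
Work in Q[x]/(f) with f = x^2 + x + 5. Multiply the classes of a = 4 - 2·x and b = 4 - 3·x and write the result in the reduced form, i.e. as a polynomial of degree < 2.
a · b ≡ -26·x - 14 (mod f(x))

First multiply in Q[x] without reducing: a · b = 6·x^2 - 20·x + 16. Now divide by f(x) = x^2 + x + 5, eliminating the leading term at each step:
  leading term 6·x^2: subtract (6)·f(x) = 6·x^2 + 6·x + 30, leaving -26·x - 14
The degree is now < 2, so this is the remainder. Hence a · b ≡ -26·x - 14 in Q[x]/(f).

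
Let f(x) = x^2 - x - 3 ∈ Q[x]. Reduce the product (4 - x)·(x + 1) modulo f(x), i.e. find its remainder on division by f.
a · b ≡ 2·x + 1 (mod f(x))

First multiply in Q[x] without reducing: a · b = -x^2 + 3·x + 4. Now divide by f(x) = x^2 - x - 3, eliminating the leading term at each step:
  leading term -x^2: subtract (-1)·f(x) = -x^2 + x + 3, leaving 2·x + 1
The degree is now < 2, so this is the remainder. Hence a · b ≡ 2·x + 1 in Q[x]/(f).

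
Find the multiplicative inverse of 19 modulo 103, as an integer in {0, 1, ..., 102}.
19^(−1) ≡ 38 (mod 103)

Apply the extended Euclidean algorithm to (103, 19), tracking rows (r, s, t) with s·103 + t·19 = r. Each division r_prev = q·r_cur + r_new produces the new row as (previous row) − q·(current row):
  row A: (103, 1, 0)   [1·103 + 0·19 = 103]
  row B: (19, 0, 1)   [0·103 + 1·19 = 19]
  103 = 5·19 + 8   → row C = row A − 5·row B = (8, 1, −5)   [check: 1·103 − 5·19 = 8]
  19 = 2·8 + 3   → row D = row B − 2·row C = (3, −2, 11)   [check: −2·103 + 11·19 = 3]
  8 = 2·3 + 2   → row E = row C − 2·row D = (2, 5, −27)   [check: 5·103 − 27·19 = 2]
  3 = 1·2 + 1   → row F = row D − 1·row E = (1, −7, 38)   [check: −7·103 + 38·19 = 1]
  2 = 2·1 + 0   → remainder 0, stop. gcd = 1 (last nonzero row F).
The gcd is 1, so 19 is invertible mod 103. The last nonzero row gives −7·103 + 38·19 = 1, so t = 38. So 19^(−1) ≡ 38 (mod 103). Verify: 19 · 38 = 722 ≡ 1 (mod 103). ✓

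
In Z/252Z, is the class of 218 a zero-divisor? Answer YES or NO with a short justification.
gcd(218, 252) = 2 > 1, so 218 is not a unit in Z/252Z. In Z/nZ every nonzero non-unit is a zero-divisor: explicitly, take b = 252/gcd = 126 ≠ 0 (mod 252); then 218·126 = 27468 = 109·252, i.e. 218·126 ≡ 0 (mod 252). So 218 is a zero-divisor.

Final answer: YES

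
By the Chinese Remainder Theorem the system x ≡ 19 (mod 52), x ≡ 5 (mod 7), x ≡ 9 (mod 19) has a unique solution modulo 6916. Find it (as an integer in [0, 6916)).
The moduli 52, 7, 19 are pairwise coprime, so by the CRT there is a unique solution mod 52·7·19 = 6916.
Solve by successive substitution. Start with x ≡ 19 (mod 52).
  Combine with x ≡ 5 (mod 7): write x = 19 + 52·t and require 19 + 52·t ≡ 5 (mod 7), i.e. 52·t ≡ 5 − 19 ≡ 0 (mod 7). Since 52^(−1) ≡ 5 (mod 7) (52 ≡ 3 (mod 7)), t ≡ 5·0 ≡ 0 (mod 7). So x ≡ 19 + 52·0 = 19 (mod 364).
  Combine with x ≡ 9 (mod 19): write x = 19 + 364·t and require 19 + 364·t ≡ 9 (mod 19), i.e. 364·t ≡ 9 − 19 ≡ 9 (mod 19). Since 364^(−1) ≡ 13 (mod 19) (364 ≡ 3 (mod 19)), t ≡ 13·9 ≡ 3 (mod 19). So x ≡ 19 + 364·3 = 1111 (mod 6916).
Unique solution in [0, 6916): x = 1111.

Final answer: x ≡ 1111 (mod 6916); the representative in [0, 6916) is 1111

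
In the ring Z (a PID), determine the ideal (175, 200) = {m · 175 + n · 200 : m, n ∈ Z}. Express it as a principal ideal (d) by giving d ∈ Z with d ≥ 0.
(175, 200) = (25); d = 25

In the PID Z, (a, b) is generated by gcd(a, b). Compute gcd(200, 175) with the extended Euclidean algorithm, tracking rows (r, s, t) with s·200 + t·175 = r:
  row A: (200, 1, 0)   [1·200 + 0·175 = 200]
  row B: (175, 0, 1)   [0·200 + 1·175 = 175]
  200 = 1·175 + 25   → row C = row A − 1·row B = (25, 1, −1)   [check: 1·200 − 1·175 = 25]
  175 = 7·25 + 0   → remainder 0, stop. gcd = 25 (last nonzero row C).
So gcd(175, 200) = 25, with Bézout identity 1·200 − 1·175 = 25. Containment (⊇): the Bézout identity exhibits 25 as an element of (175, 200), giving (25) ⊆ (175, 200). Containment (⊆): since 25 | 175 and 25 | 200 (175 = 25·7, 200 = 25·8), every Z-linear combination of 175 and 200 is divisible by 25, so (175, 200) ⊆ (25). Therefore (175, 200) = (25), d = 25.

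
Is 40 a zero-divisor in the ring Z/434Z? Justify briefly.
gcd(40, 434) = 2 > 1, so 40 is not a unit in Z/434Z. In Z/nZ every nonzero non-unit is a zero-divisor: explicitly, take b = 434/gcd = 217 ≠ 0 (mod 434); then 40·217 = 8680 = 20·434, i.e. 40·217 ≡ 0 (mod 434). So 40 is a zero-divisor.

Final answer: YES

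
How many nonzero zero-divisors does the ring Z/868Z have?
Z/868Z has 507 nonzero zero-divisors

In Z/868Z each nonzero element is either a unit (gcd with 868 is 1) or a zero-divisor (gcd > 1). The number of units is φ(868): factorise 868 = 2^2 · 7 · 31, so φ(868) = (2^2 − 2^1) · (7 − 1) · (31 − 1) = 2 · 6 · 30 = 360. The nonzero elements number 868 − 1 = 867. Hence the nonzero zero-divisors number 867 − 360 = 507.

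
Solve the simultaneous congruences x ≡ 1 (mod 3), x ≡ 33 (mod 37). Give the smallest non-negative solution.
x ≡ 70 (mod 111); the representative in [0, 111) is 70

The moduli 3, 37 are pairwise coprime, so by the CRT there is a unique solution mod 3·37 = 111.
Solve by successive substitution. Start with x ≡ 1 (mod 3).
  Combine with x ≡ 33 (mod 37): write x = 1 + 3·t and require 1 + 3·t ≡ 33 (mod 37), i.e. 3·t ≡ 33 − 1 ≡ 32 (mod 37). Since 3^(−1) ≡ 25 (mod 37), t ≡ 25·32 ≡ 23 (mod 37). So x ≡ 1 + 3·23 = 70 (mod 111).
Unique solution in [0, 111): x = 70.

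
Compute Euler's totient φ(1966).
φ is multiplicative, with φ(p^e) = p^e − p^(e−1). Factorise 1966 = 2 · 983. Then
  φ(1966) = (2 − 1) · (983 − 1) = 1 · 982 = 982.

Final answer: φ(1966) = 982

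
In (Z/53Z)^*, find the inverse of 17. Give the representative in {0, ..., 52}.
Apply the extended Euclidean algorithm to (53, 17), tracking rows (r, s, t) with s·53 + t·17 = r. Each division r_prev = q·r_cur + r_new produces the new row as (previous row) − q·(current row):
  row A: (53, 1, 0)   [1·53 + 0·17 = 53]
  row B: (17, 0, 1)   [0·53 + 1·17 = 17]
  53 = 3·17 + 2   → row C = row A − 3·row B = (2, 1, −3)   [check: 1·53 − 3·17 = 2]
  17 = 8·2 + 1   → row D = row B − 8·row C = (1, −8, 25)   [check: −8·53 + 25·17 = 1]
  2 = 2·1 + 0   → remainder 0, stop. gcd = 1 (last nonzero row D).
The gcd is 1, so 17 is invertible mod 53. The last nonzero row gives −8·53 + 25·17 = 1, so t = 25. So 17^(−1) ≡ 25 (mod 53). Verify: 17 · 25 = 425 ≡ 1 (mod 53). ✓

Final answer: 17^(−1) ≡ 25 (mod 53)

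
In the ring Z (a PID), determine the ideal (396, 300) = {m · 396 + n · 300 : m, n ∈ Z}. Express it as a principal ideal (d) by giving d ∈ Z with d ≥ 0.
(396, 300) = (12); d = 12

In the PID Z, (a, b) is generated by gcd(a, b). Compute gcd(396, 300) with the extended Euclidean algorithm, tracking rows (r, s, t) with s·396 + t·300 = r:
  row A: (396, 1, 0)   [1·396 + 0·300 = 396]
  row B: (300, 0, 1)   [0·396 + 1·300 = 300]
  396 = 1·300 + 96   → row C = row A − 1·row B = (96, 1, −1)   [check: 1·396 − 1·300 = 96]
  300 = 3·96 + 12   → row D = row B − 3·row C = (12, −3, 4)   [check: −3·396 + 4·300 = 12]
  96 = 8·12 + 0   → remainder 0, stop. gcd = 12 (last nonzero row D).
So gcd(396, 300) = 12, with Bézout identity −3·396 + 4·300 = 12. Containment (⊇): the Bézout identity exhibits 12 as an element of (396, 300), giving (12) ⊆ (396, 300). Containment (⊆): since 12 | 396 and 12 | 300 (396 = 12·33, 300 = 12·25), every Z-linear combination of 396 and 300 is divisible by 12, so (396, 300) ⊆ (12). Therefore (396, 300) = (12), d = 12.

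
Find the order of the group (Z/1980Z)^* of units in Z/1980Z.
|(Z/1980Z)^*| = 480

(Z/1980Z)^* consists of the classes a with gcd(a, 1980) = 1, so its order is φ(1980). φ is multiplicative, with φ(p^e) = p^e − p^(e−1). Factorise 1980 = 2^2 · 3^2 · 5 · 11. Then
  φ(1980) = (2^2 − 2^1) · (3^2 − 3^1) · (5 − 1) · (11 − 1) = 2 · 6 · 4 · 10 = 480.
Thus |(Z/1980Z)^*| = 480.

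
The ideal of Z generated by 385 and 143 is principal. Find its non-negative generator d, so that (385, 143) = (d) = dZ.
(385, 143) = (11); d = 11

In the PID Z, (a, b) is generated by gcd(a, b). Compute gcd(385, 143) with the extended Euclidean algorithm, tracking rows (r, s, t) with s·385 + t·143 = r:
  row A: (385, 1, 0)   [1·385 + 0·143 = 385]
  row B: (143, 0, 1)   [0·385 + 1·143 = 143]
  385 = 2·143 + 99   → row C = row A − 2·row B = (99, 1, −2)   [check: 1·385 − 2·143 = 99]
  143 = 1·99 + 44   → row D = row B − 1·row C = (44, −1, 3)   [check: −1·385 + 3·143 = 44]
  99 = 2·44 + 11   → row E = row C − 2·row D = (11, 3, −8)   [check: 3·385 − 8·143 = 11]
  44 = 4·11 + 0   → remainder 0, stop. gcd = 11 (last nonzero row E).
So gcd(385, 143) = 11, with Bézout identity 3·385 − 8·143 = 11. Containment (⊇): the Bézout identity exhibits 11 as an element of (385, 143), giving (11) ⊆ (385, 143). Containment (⊆): since 11 | 385 and 11 | 143 (385 = 11·35, 143 = 11·13), every Z-linear combination of 385 and 143 is divisible by 11, so (385, 143) ⊆ (11). Therefore (385, 143) = (11), d = 11.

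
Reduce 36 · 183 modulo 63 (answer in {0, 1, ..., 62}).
36

Reduce the factors first: 183 ≡ 57 (mod 63), so 36 · 183 ≡ 36 · 57 (mod 63). 36 · 57 = 2052. Dividing by 63: 2052 = 32·63 + 36. So (36 · 183) mod 63 = 36.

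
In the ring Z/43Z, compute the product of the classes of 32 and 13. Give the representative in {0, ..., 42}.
29

Both factors are already reduced mod 43. 32 · 13 = 416. Dividing by 43: 416 = 9·43 + 29. So (32 · 13) mod 43 = 29.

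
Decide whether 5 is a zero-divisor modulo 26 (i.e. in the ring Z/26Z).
NO

gcd(5, 26) = 1, so 5 is a unit in Z/26Z (it has a multiplicative inverse). A unit cannot be a zero-divisor: if 5·b ≡ 0 then multiplying both sides by 5^(−1) gives b ≡ 0. So 5 is not a zero-divisor.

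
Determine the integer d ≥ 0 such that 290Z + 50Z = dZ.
(290, 50) = (10); d = 10

In the PID Z, (a, b) is generated by gcd(a, b). Compute gcd(290, 50) with the extended Euclidean algorithm, tracking rows (r, s, t) with s·290 + t·50 = r:
  row A: (290, 1, 0)   [1·290 + 0·50 = 290]
  row B: (50, 0, 1)   [0·290 + 1·50 = 50]
  290 = 5·50 + 40   → row C = row A − 5·row B = (40, 1, −5)   [check: 1·290 − 5·50 = 40]
  50 = 1·40 + 10   → row D = row B − 1·row C = (10, −1, 6)   [check: −1·290 + 6·50 = 10]
  40 = 4·10 + 0   → remainder 0, stop. gcd = 10 (last nonzero row D).
So gcd(290, 50) = 10, with Bézout identity −1·290 + 6·50 = 10. Containment (⊇): the Bézout identity exhibits 10 as an element of (290, 50), giving (10) ⊆ (290, 50). Containment (⊆): since 10 | 290 and 10 | 50 (290 = 10·29, 50 = 10·5), every Z-linear combination of 290 and 50 is divisible by 10, so (290, 50) ⊆ (10). Therefore (290, 50) = (10), d = 10.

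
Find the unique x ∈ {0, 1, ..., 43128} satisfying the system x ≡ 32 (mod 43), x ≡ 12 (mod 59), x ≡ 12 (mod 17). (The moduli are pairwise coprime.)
x ≡ 26090 (mod 43129); the representative in [0, 43129) is 26090

The moduli 43, 59, 17 are pairwise coprime, so by the CRT there is a unique solution mod 43·59·17 = 43129.
Solve by successive substitution. Start with x ≡ 32 (mod 43).
  Combine with x ≡ 12 (mod 59): write x = 32 + 43·t and require 32 + 43·t ≡ 12 (mod 59), i.e. 43·t ≡ 12 − 32 ≡ 39 (mod 59). Since 43^(−1) ≡ 11 (mod 59), t ≡ 11·39 ≡ 16 (mod 59). So x ≡ 32 + 43·16 = 720 (mod 2537).
  Combine with x ≡ 12 (mod 17): write x = 720 + 2537·t and require 720 + 2537·t ≡ 12 (mod 17), i.e. 2537·t ≡ 12 − 720 ≡ 6 (mod 17). Since 2537^(−1) ≡ 13 (mod 17) (2537 ≡ 4 (mod 17)), t ≡ 13·6 ≡ 10 (mod 17). So x ≡ 720 + 2537·10 = 26090 (mod 43129).
Unique solution in [0, 43129): x = 26090.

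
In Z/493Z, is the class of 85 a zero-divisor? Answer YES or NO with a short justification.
YES

gcd(85, 493) = 17 > 1, so 85 is not a unit in Z/493Z. In Z/nZ every nonzero non-unit is a zero-divisor: explicitly, take b = 493/gcd = 29 ≠ 0 (mod 493); then 85·29 = 2465 = 5·493, i.e. 85·29 ≡ 0 (mod 493). So 85 is a zero-divisor.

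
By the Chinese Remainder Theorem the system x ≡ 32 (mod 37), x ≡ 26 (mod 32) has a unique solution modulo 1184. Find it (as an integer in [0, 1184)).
The moduli 37, 32 are pairwise coprime, so by the CRT there is a unique solution mod 37·32 = 1184.
Solve by successive substitution. Start with x ≡ 32 (mod 37).
  Combine with x ≡ 26 (mod 32): write x = 32 + 37·t and require 32 + 37·t ≡ 26 (mod 32), i.e. 37·t ≡ 26 − 32 ≡ 26 (mod 32). Since 37^(−1) ≡ 13 (mod 32) (37 ≡ 5 (mod 32)), t ≡ 13·26 ≡ 18 (mod 32). So x ≡ 32 + 37·18 = 698 (mod 1184).
Unique solution in [0, 1184): x = 698.

Final answer: x ≡ 698 (mod 1184); the representative in [0, 1184) is 698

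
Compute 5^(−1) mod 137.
Apply the extended Euclidean algorithm to (137, 5), tracking rows (r, s, t) with s·137 + t·5 = r. Each division r_prev = q·r_cur + r_new produces the new row as (previous row) − q·(current row):
  row A: (137, 1, 0)   [1·137 + 0·5 = 137]
  row B: (5, 0, 1)   [0·137 + 1·5 = 5]
  137 = 27·5 + 2   → row C = row A − 27·row B = (2, 1, −27)   [check: 1·137 − 27·5 = 2]
  5 = 2·2 + 1   → row D = row B − 2·row C = (1, −2, 55)   [check: −2·137 + 55·5 = 1]
  2 = 2·1 + 0   → remainder 0, stop. gcd = 1 (last nonzero row D).
The gcd is 1, so 5 is invertible mod 137. The last nonzero row gives −2·137 + 55·5 = 1, so t = 55. So 5^(−1) ≡ 55 (mod 137). Verify: 5 · 55 = 275 ≡ 1 (mod 137). ✓

Final answer: 5^(−1) ≡ 55 (mod 137)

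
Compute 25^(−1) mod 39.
Apply the extended Euclidean algorithm to (39, 25), tracking rows (r, s, t) with s·39 + t·25 = r. Each division r_prev = q·r_cur + r_new produces the new row as (previous row) − q·(current row):
  row A: (39, 1, 0)   [1·39 + 0·25 = 39]
  row B: (25, 0, 1)   [0·39 + 1·25 = 25]
  39 = 1·25 + 14   → row C = row A − 1·row B = (14, 1, −1)   [check: 1·39 − 1·25 = 14]
  25 = 1·14 + 11   → row D = row B − 1·row C = (11, −1, 2)   [check: −1·39 + 2·25 = 11]
  14 = 1·11 + 3   → row E = row C − 1·row D = (3, 2, −3)   [check: 2·39 − 3·25 = 3]
  11 = 3·3 + 2   → row F = row D − 3·row E = (2, −7, 11)   [check: −7·39 + 11·25 = 2]
  3 = 1·2 + 1   → row G = row E − 1·row F = (1, 9, −14)   [check: 9·39 − 14·25 = 1]
  2 = 2·1 + 0   → remainder 0, stop. gcd = 1 (last nonzero row G).
The gcd is 1, so 25 is invertible mod 39. The last nonzero row gives 9·39 − 14·25 = 1, so t = −14. So 25^(−1) ≡ −14 ≡ 25 (mod 39). Verify: 25 · 25 = 625 ≡ 1 (mod 39). ✓

Final answer: 25^(−1) ≡ 25 (mod 39)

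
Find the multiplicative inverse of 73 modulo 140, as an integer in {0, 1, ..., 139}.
Apply the extended Euclidean algorithm to (140, 73), tracking rows (r, s, t) with s·140 + t·73 = r. Each division r_prev = q·r_cur + r_new produces the new row as (previous row) − q·(current row):
  row A: (140, 1, 0)   [1·140 + 0·73 = 140]
  row B: (73, 0, 1)   [0·140 + 1·73 = 73]
  140 = 1·73 + 67   → row C = row A − 1·row B = (67, 1, −1)   [check: 1·140 − 1·73 = 67]
  73 = 1·67 + 6   → row D = row B − 1·row C = (6, −1, 2)   [check: −1·140 + 2·73 = 6]
  67 = 11·6 + 1   → row E = row C − 11·row D = (1, 12, −23)   [check: 12·140 − 23·73 = 1]
  6 = 6·1 + 0   → remainder 0, stop. gcd = 1 (last nonzero row E).
The gcd is 1, so 73 is invertible mod 140. The last nonzero row gives 12·140 − 23·73 = 1, so t = −23. So 73^(−1) ≡ −23 ≡ 117 (mod 140). Verify: 73 · 117 = 8541 ≡ 1 (mod 140). ✓

Final answer: 73^(−1) ≡ 117 (mod 140)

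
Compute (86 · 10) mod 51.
44

Reduce the factors first: 86 ≡ 35 (mod 51), so 86 · 10 ≡ 35 · 10 (mod 51). 35 · 10 = 350. Dividing by 51: 350 = 6·51 + 44. So (86 · 10) mod 51 = 44.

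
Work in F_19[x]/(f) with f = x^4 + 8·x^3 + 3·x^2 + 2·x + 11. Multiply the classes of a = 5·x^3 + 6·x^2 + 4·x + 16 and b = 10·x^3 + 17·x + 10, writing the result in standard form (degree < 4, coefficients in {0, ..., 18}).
a · b ≡ 2·x^3 + x^2 + 11·x + 3 (mod f(x))

Multiply as integer polynomials: a · b = 50·x^6 + 60·x^5 + 125·x^4 + 312·x^3 + 128·x^2 + 312·x + 160. Reducing coefficients mod 19: a · b ≡ 12·x^6 + 3·x^5 + 11·x^4 + 8·x^3 + 14·x^2 + 8·x + 8. Now divide by f(x) = x^4 + 8·x^3 + 3·x^2 + 2·x + 11 in F_19[x], eliminating the leading term at each step:
  leading term 12·x^6: subtract (12·x^2)·f(x) = 12·x^6 + x^5 + 17·x^4 + 5·x^3 + 18·x^2, leaving 2·x^5 + 13·x^4 + 3·x^3 + 15·x^2 + 8·x + 8 (coefficients mod 19)
  leading term 2·x^5: subtract (2·x)·f(x) = 2·x^5 + 16·x^4 + 6·x^3 + 4·x^2 + 3·x, leaving 16·x^4 + 16·x^3 + 11·x^2 + 5·x + 8 (coefficients mod 19)
  leading term 16·x^4: subtract (16)·f(x) = 16·x^4 + 14·x^3 + 10·x^2 + 13·x + 5, leaving 2·x^3 + x^2 + 11·x + 3 (coefficients mod 19)
The degree is now < 4, so this is the remainder. Hence a · b ≡ 2·x^3 + x^2 + 11·x + 3 in F_19[x]/(f).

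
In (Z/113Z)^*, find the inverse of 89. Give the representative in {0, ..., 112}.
89^(−1) ≡ 80 (mod 113)

Apply the extended Euclidean algorithm to (113, 89), tracking rows (r, s, t) with s·113 + t·89 = r. Each division r_prev = q·r_cur + r_new produces the new row as (previous row) − q·(current row):
  row A: (113, 1, 0)   [1·113 + 0·89 = 113]
  row B: (89, 0, 1)   [0·113 + 1·89 = 89]
  113 = 1·89 + 24   → row C = row A − 1·row B = (24, 1, −1)   [check: 1·113 − 1·89 = 24]
  89 = 3·24 + 17   → row D = row B − 3·row C = (17, −3, 4)   [check: −3·113 + 4·89 = 17]
  24 = 1·17 + 7   → row E = row C − 1·row D = (7, 4, −5)   [check: 4·113 − 5·89 = 7]
  17 = 2·7 + 3   → row F = row D − 2·row E = (3, −11, 14)   [check: −11·113 + 14·89 = 3]
  7 = 2·3 + 1   → row G = row E − 2·row F = (1, 26, −33)   [check: 26·113 − 33·89 = 1]
  3 = 3·1 + 0   → remainder 0, stop. gcd = 1 (last nonzero row G).
The gcd is 1, so 89 is invertible mod 113. The last nonzero row gives 26·113 − 33·89 = 1, so t = −33. So 89^(−1) ≡ −33 ≡ 80 (mod 113). Verify: 89 · 80 = 7120 ≡ 1 (mod 113). ✓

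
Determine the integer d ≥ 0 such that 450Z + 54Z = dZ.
In the PID Z, (a, b) is generated by gcd(a, b). Compute gcd(450, 54) with the extended Euclidean algorithm, tracking rows (r, s, t) with s·450 + t·54 = r:
  row A: (450, 1, 0)   [1·450 + 0·54 = 450]
  row B: (54, 0, 1)   [0·450 + 1·54 = 54]
  450 = 8·54 + 18   → row C = row A − 8·row B = (18, 1, −8)   [check: 1·450 − 8·54 = 18]
  54 = 3·18 + 0   → remainder 0, stop. gcd = 18 (last nonzero row C).
So gcd(450, 54) = 18, with Bézout identity 1·450 − 8·54 = 18. Containment (⊇): the Bézout identity exhibits 18 as an element of (450, 54), giving (18) ⊆ (450, 54). Containment (⊆): since 18 | 450 and 18 | 54 (450 = 18·25, 54 = 18·3), every Z-linear combination of 450 and 54 is divisible by 18, so (450, 54) ⊆ (18). Therefore (450, 54) = (18), d = 18.

Final answer: (450, 54) = (18); d = 18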